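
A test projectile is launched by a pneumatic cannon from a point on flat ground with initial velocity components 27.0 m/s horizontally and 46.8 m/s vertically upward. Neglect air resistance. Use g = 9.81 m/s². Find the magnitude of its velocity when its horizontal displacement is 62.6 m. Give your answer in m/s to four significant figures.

At x = 62.6 m, t = x/vₓ = 62.6/27.00 = 2.319 s.
Vertical velocity there: v_y = v_y0 − g t = 46.80 − 9.81 × 2.319 = 24.06 m/s.
Speed: √(vₓ² + v_y²) = √(27.00² + 24.06²) = 36.16 m/s.

36.16 m/s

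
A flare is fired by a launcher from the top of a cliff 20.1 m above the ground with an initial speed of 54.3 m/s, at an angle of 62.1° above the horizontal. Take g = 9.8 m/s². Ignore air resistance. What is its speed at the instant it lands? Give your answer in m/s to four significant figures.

57.81 m/s

vₓ = 54.30 cos 62.1° = 25.41 m/s; v_y0 = 54.30 sin 62.1° = 47.99 m/s.
The projectile lands when y = 20.1 + (47.99) t − ½·9.80·t² = 0. Positive root: t = (47.99 + √(47.99² + 2·9.80·20.1)) / 9.80 = (47.99 + 51.93) / 9.80 = 10.20 s.
Vertical velocity at impact: v_y = v_y0 − g t = 47.99 − 9.80 × 10.20 = −51.93 m/s.
Speed: |v| = √(vₓ² + v_y²) = √(25.41² + 51.93²) = 57.81 m/s.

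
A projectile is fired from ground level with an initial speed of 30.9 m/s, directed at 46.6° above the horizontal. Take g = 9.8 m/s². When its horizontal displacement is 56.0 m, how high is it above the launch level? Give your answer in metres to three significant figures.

Components: vₓ = 30.90 cos 46.6° = 21.23 m/s, v_y0 = 30.90 sin 46.6° = 22.45 m/s.
Time to reach x = 56.0 m: t = x/vₓ = 56.0/21.23 = 2.638 s.
Height: y = v_y0 t − ½ g t² = 22.45 × 2.638 − 4.900 × 2.638² = 59.22 − 34.09 = 25.13 m.

25.1 m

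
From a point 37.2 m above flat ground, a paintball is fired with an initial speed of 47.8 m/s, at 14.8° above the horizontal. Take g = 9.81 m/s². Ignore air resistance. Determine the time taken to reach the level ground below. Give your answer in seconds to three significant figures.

Components: vₓ = 47.80 cos 14.8° = 46.21 m/s, v_y0 = 47.80 sin 14.8° = 12.21 m/s.
Vertical motion (up positive, ground at y = 0): 4.905 t² − (12.21) t − 37.2 = 0, so t = (12.21 + √(12.21² + 2·9.81·37.2)) / 9.81 = (12.21 + 29.65) / 9.81 = 4.267 s.

4.27 s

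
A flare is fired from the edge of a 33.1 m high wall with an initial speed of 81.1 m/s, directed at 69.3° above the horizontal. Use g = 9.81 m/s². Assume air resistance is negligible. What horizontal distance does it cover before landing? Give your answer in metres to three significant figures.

456 m

Components: vₓ = 81.10 cos 69.3° = 28.67 m/s, v_y0 = 81.10 sin 69.3° = 75.86 m/s.
The projectile lands when y = 33.1 + (75.86) t − ½·9.81·t² = 0. Positive root: t = (75.86 + √(75.86² + 2·9.81·33.1)) / 9.81 = (75.86 + 80.03) / 9.81 = 15.89 s.
Horizontal distance: R = vₓ t = 28.67 × 15.89 = 455.6 m.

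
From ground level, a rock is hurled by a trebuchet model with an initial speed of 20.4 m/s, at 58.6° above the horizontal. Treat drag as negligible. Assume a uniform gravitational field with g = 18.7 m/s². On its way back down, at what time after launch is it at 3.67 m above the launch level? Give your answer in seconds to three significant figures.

1.62 s

Components: vₓ = 20.40 cos 58.6° = 10.63 m/s, v_y0 = 20.40 sin 58.6° = 17.41 m/s.
Require v_y0 t − ½ g t² = 3.67, i.e. 9.350 t² − 17.41 t + 3.67 = 0.
t = [17.41 ± √(17.41² − 2·18.7·3.67)] / 18.7 = (17.41 ± 12.88) / 18.7, so t = 0.2423 s or t = 1.620 s.
The descending-branch root is 1.620 s.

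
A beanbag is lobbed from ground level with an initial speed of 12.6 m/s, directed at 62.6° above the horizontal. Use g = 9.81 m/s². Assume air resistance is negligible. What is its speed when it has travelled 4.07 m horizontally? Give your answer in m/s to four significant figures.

vₓ = 12.60 cos 62.6° = 5.799 m/s; v_y0 = 12.60 sin 62.6° = 11.19 m/s.
At x = 4.07 m, t = x/vₓ = 4.07/5.799 = 0.7019 s.
Vertical velocity there: v_y = v_y0 − g t = 11.19 − 9.81 × 0.7019 = 4.301 m/s.
Speed: √(vₓ² + v_y²) = √(5.799² + 4.301²) = 7.219 m/s.

7.219 m/s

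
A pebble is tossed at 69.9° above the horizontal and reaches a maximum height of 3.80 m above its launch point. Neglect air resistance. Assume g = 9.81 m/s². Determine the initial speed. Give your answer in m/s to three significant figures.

At the peak v_y = 0, so v_y0 = √(2gH) = √(2 × 9.81 × 3.80) = 8.635 m/s.
v_y0 = v₀ sin θ ⇒ v₀ = 8.635 / sin 69.9° = 9.195 m/s.

9.19 m/s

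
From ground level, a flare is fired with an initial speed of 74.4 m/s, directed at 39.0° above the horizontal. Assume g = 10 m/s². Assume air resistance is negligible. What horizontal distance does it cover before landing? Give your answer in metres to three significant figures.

Horizontal component vₓ = 74.40 cos 39.0° = 57.82 m/s; vertical v_y0 = 74.40 sin 39.0° = 46.82 m/s.
Flight time T = 2 v_y0 / g = 9.364 s.
Range: R = vₓ T = 57.82 × 9.364 = 541.4 m.

541 m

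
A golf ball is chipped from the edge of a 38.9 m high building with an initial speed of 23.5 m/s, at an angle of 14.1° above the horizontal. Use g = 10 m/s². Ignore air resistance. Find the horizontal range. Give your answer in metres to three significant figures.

Components: vₓ = 23.50 cos 14.1° = 22.79 m/s, v_y0 = 23.50 sin 14.1° = 5.725 m/s.
Vertical motion (up positive, ground at y = 0): 5.000 t² − (5.725) t − 38.9 = 0, so t = (5.725 + √(5.725² + 2·10.0·38.9)) / 10.0 = (5.725 + 28.47) / 10.0 = 3.420 s.
Horizontal distance: R = vₓ t = 22.79 × 3.420 = 77.95 m.

77.9 m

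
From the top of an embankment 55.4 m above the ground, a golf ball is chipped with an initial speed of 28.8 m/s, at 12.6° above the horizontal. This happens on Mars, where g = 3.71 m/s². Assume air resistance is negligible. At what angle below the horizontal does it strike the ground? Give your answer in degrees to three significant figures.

Components: vₓ = 28.80 cos 12.6° = 28.11 m/s, v_y0 = 28.80 sin 12.6° = 6.283 m/s.
Vertical motion (up positive, ground at y = 0): 1.855 t² − (6.283) t − 55.4 = 0, so t = (6.283 + √(6.283² + 2·3.71·55.4)) / 3.71 = (6.283 + 21.23) / 3.71 = 7.415 s.
At impact: v_y = v_y0 − g t = −21.23 m/s; vₓ = 28.11 m/s.
Angle below horizontal: arctan(|v_y|/vₓ) = arctan(21.23/28.11) = 37.06°.

37.1°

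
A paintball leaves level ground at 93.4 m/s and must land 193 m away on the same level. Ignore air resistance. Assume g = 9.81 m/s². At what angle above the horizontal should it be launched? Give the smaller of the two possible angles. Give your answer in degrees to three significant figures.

6.27°

From R = (v₀²/g) sin 2θ: sin 2θ = 9.81 × 193 / 8723.6 = 0.2170.
2θ = 12.54° or 180° − 12.54° = 167.5°, so θ = 6.268° or 83.73°.
The smaller angle is 6.268°.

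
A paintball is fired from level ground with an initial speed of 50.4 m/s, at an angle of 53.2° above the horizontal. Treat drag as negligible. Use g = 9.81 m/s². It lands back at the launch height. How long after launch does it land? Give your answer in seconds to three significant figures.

vₓ = 50.40 cos 53.2° = 30.19 m/s; v_y0 = 50.40 sin 53.2° = 40.36 m/s.
Time of flight on level ground: T = 2 v_y0 / g = 2 × 40.36 / 9.81 = 8.228 s.

8.23 s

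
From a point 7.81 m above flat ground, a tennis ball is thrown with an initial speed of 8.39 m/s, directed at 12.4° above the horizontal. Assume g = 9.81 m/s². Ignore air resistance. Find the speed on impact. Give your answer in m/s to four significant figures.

Components: vₓ = 8.390 cos 12.4° = 8.194 m/s, v_y0 = 8.390 sin 12.4° = 1.802 m/s.
With up positive and y = 0 at the ground: y(t) = 7.81 + (1.802) t − 4.905 t². Setting y = 0 and taking the positive root: t = [1.802 + √(1.802² + 2·9.81·7.81)] / 9.81 = (1.802 + 12.51) / 9.81 = 1.459 s.
Vertical velocity at impact: v_y = v_y0 − g t = 1.802 − 9.81 × 1.459 = −12.51 m/s.
Speed: |v| = √(vₓ² + v_y²) = √(8.194² + 12.51²) = 14.95 m/s.

14.95 m/s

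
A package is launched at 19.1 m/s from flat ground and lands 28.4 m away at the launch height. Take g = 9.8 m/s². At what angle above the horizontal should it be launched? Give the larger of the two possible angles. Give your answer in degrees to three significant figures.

65.1°

Level-ground range R = v₀² sin(2θ)/g ⇒ sin(2θ) = gR/v₀² = 9.80 × 28.4 / 19.1² = 0.7629.
2θ = 49.72° or 180° − 49.72° = 130.3°, so θ = 24.86° or 65.14°.
The larger angle is 65.14°.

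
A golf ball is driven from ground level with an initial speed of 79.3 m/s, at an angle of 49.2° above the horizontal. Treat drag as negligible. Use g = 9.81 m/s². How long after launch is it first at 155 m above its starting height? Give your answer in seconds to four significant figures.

3.702 s

vₓ = 79.30 cos 49.2° = 51.82 m/s; v_y0 = 79.30 sin 49.2° = 60.03 m/s.
Set y = v_y0 t − ½ g t² = 155: 4.905 t² − 60.03 t + 155 = 0.
t = [60.03 ± √(60.03² − 2·9.81·155)] / 9.81 = (60.03 ± 23.72) / 9.81, so t = 3.702 s or t = 8.537 s.
The first (ascending) time is 3.702 s.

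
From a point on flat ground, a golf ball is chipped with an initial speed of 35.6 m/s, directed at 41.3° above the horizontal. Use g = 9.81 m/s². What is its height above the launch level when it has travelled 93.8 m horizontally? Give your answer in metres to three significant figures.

vₓ = 35.60 cos 41.3° = 26.75 m/s; v_y0 = 35.60 sin 41.3° = 23.50 m/s.
Time to reach x = 93.8 m: t = x/vₓ = 93.8/26.75 = 3.507 s.
Height: y = v_y0 t − ½ g t² = 23.50 × 3.507 − 4.905 × 3.507² = 82.41 − 60.33 = 22.07 m.

22.1 m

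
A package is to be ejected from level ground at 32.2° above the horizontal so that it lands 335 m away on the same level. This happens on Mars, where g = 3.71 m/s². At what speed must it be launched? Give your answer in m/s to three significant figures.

37.1 m/s

On level ground R = v₀² sin 2θ / g ⇒ v₀ = √(gR / sin 2θ).
v₀ = √(3.71 × 335 / sin 64.40°) = √(1243 / 0.9018) = √1378.1 = 37.12 m/s.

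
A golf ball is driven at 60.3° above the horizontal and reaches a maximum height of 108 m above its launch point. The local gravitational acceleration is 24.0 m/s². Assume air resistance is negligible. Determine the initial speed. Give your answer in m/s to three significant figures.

82.9 m/s

At the peak v_y = 0, so v_y0 = √(2gH) = √(2 × 24.0 × 108) = 72.00 m/s.
v_y0 = v₀ sin θ ⇒ v₀ = 72.00 / sin 60.3° = 82.89 m/s.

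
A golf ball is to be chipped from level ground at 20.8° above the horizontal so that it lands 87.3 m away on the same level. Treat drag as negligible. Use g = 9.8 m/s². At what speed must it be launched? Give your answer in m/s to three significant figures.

35.9 m/s

On level ground R = v₀² sin 2θ / g ⇒ v₀ = √(gR / sin 2θ).
v₀ = √(9.80 × 87.3 / sin 41.60°) = √(855.5 / 0.6639) = √1288.6 = 35.90 m/s.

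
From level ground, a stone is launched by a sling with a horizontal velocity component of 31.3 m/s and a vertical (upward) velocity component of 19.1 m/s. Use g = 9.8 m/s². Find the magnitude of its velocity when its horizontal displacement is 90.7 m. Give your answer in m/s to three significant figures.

x = vₓ t ⇒ t = 90.7/31.30 = 2.898 s.
Vertical velocity there: v_y = v_y0 − g t = 19.10 − 9.80 × 2.898 = −9.298 m/s.
Speed: √(vₓ² + v_y²) = √(31.30² + 9.298²) = 32.65 m/s.

32.7 m/s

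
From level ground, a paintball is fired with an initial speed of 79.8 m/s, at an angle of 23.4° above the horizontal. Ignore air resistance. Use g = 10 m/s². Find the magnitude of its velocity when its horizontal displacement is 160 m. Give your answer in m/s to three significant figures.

vₓ = 79.80 cos 23.4° = 73.24 m/s; v_y0 = 79.80 sin 23.4° = 31.69 m/s.
x = vₓ t ⇒ t = 160/73.24 = 2.185 s.
Vertical velocity there: v_y = v_y0 − g t = 31.69 − 10.0 × 2.185 = 9.845 m/s.
Speed: √(vₓ² + v_y²) = √(73.24² + 9.845²) = 73.90 m/s.

73.9 m/s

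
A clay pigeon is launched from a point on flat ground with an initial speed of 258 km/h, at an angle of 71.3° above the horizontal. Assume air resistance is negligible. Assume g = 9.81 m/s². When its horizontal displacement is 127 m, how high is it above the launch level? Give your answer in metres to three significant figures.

Convert: 258 km/h = 258/3.6 = 71.67 m/s.
Components: vₓ = 71.67 cos 71.3° = 22.98 m/s, v_y0 = 71.67 sin 71.3° = 67.88 m/s.
At x = 127 m, t = x/vₓ = 127/22.98 = 5.527 s.
Height: y = v_y0 t − ½ g t² = 67.88 × 5.527 − 4.905 × 5.527² = 375.2 − 149.8 = 225.4 m.

225 m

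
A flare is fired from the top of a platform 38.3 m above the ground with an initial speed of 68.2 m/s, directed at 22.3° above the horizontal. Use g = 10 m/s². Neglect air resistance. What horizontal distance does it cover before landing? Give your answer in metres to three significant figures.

402 m

Horizontal component vₓ = 68.20 cos 22.3° = 63.10 m/s; vertical v_y0 = 68.20 sin 22.3° = 25.88 m/s.
The projectile lands when y = 38.3 + (25.88) t − ½·10.0·t² = 0. Positive root: t = (25.88 + √(25.88² + 2·10.0·38.3)) / 10.0 = (25.88 + 37.89) / 10.0 = 6.377 s.
Horizontal distance: R = vₓ t = 63.10 × 6.377 = 402.4 m.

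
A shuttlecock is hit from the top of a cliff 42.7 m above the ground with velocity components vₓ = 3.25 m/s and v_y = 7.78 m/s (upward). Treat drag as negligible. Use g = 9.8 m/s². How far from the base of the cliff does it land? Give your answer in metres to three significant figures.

12.5 m

With up positive and y = 0 at the ground: y(t) = 42.7 + (7.780) t − 4.900 t². Setting y = 0 and taking the positive root: t = [7.780 + √(7.780² + 2·9.80·42.7)] / 9.80 = (7.780 + 29.96) / 9.80 = 3.851 s.
Horizontal distance: R = vₓ t = 3.250 × 3.851 = 12.51 m.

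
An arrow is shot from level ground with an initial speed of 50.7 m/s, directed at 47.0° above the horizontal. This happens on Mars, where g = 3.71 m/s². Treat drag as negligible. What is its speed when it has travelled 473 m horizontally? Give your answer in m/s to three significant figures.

37.2 m/s

vₓ = 50.70 cos 47.0° = 34.58 m/s; v_y0 = 50.70 sin 47.0° = 37.08 m/s.
At x = 473 m, t = x/vₓ = 473/34.58 = 13.68 s.
Vertical velocity there: v_y = v_y0 − g t = 37.08 − 3.71 × 13.68 = −13.67 m/s.
Speed: √(vₓ² + v_y²) = √(34.58² + 13.67²) = 37.18 m/s.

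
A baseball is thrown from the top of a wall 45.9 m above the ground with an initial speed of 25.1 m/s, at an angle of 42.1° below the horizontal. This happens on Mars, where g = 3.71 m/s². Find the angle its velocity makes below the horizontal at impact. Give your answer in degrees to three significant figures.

53.3°

Horizontal component vₓ = 25.10 cos 42.1° = 18.62 m/s; vertical v_y0 = −16.83 m/s (downward).
Vertical motion (up positive, ground at y = 0): 1.855 t² − (−16.83) t − 45.9 = 0, so t = (−16.83 + √(16.83² + 2·3.71·45.9)) / 3.71 = (−16.83 + 24.97) / 3.71 = 2.196 s.
At impact: v_y = v_y0 − g t = −24.97 m/s; vₓ = 18.62 m/s.
Angle below horizontal: arctan(|v_y|/vₓ) = arctan(24.97/18.62) = 53.29°.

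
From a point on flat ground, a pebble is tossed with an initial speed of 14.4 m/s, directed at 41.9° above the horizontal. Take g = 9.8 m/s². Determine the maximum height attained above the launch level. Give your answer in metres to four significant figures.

4.719 m

Resolve: vₓ = 14.40 cos 41.9° = 10.72 m/s and v_y0 = 14.40 sin 41.9° = 9.617 m/s.
At the apex v_y = 0, so H = v_y0²/(2g) = 9.617²/19.60 = 4.719 m.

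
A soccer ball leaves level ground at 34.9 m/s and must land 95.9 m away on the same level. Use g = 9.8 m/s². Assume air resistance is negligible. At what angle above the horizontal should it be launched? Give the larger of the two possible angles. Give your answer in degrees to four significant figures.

64.75°

Level-ground range R = v₀² sin(2θ)/g ⇒ sin(2θ) = gR/v₀² = 9.80 × 95.9 / 34.9² = 0.7716.
2θ = 50.50° or 180° − 50.50° = 129.5°, so θ = 25.25° or 64.75°.
The larger angle is 64.75°.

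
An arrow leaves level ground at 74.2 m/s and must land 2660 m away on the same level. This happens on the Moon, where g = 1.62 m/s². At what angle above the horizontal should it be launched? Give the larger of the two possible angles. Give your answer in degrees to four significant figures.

64.25°

Level-ground range R = v₀² sin(2θ)/g ⇒ sin(2θ) = gR/v₀² = 1.62 × 2660 / 74.2² = 0.7827.
2θ = 51.51° or 180° − 51.51° = 128.5°, so θ = 25.75° or 64.25°.
The larger angle is 64.25°.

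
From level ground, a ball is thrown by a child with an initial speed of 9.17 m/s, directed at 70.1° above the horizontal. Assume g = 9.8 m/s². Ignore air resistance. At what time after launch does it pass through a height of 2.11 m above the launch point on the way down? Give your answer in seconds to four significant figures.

1.466 s

Components: vₓ = 9.170 cos 70.1° = 3.121 m/s, v_y0 = 9.170 sin 70.1° = 8.622 m/s.
Require v_y0 t − ½ g t² = 2.11, i.e. 4.900 t² − 8.622 t + 2.11 = 0.
Quadratic formula: t = (8.622 ± √32.991) / 9.80 = (8.622 ± 5.744) / 9.80 → t = 0.2937 s or 1.466 s.
The descending-branch root is 1.466 s.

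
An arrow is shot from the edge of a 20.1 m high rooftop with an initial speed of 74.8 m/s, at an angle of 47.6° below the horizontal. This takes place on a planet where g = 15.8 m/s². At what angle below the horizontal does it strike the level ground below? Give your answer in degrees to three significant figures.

50.3°

Components: vₓ = 74.80 cos 47.6° = 50.44 m/s, v_y0 = −55.24 m/s (downward).
With up positive and y = 0 at the ground: y(t) = 20.1 + (−55.24) t − 7.900 t². Setting y = 0 and taking the positive root: t = [−55.24 + √(55.24² + 2·15.8·20.1)] / 15.8 = (−55.24 + 60.71) / 15.8 = 0.3467 s.
At impact: v_y = v_y0 − g t = −60.71 m/s; vₓ = 50.44 m/s.
Angle below horizontal: arctan(|v_y|/vₓ) = arctan(60.71/50.44) = 50.28°.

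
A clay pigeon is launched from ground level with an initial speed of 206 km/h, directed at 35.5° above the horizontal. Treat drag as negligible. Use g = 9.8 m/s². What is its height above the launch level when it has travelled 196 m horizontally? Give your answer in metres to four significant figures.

53.07 m

Convert: 206 km/h = 206/3.6 = 57.22 m/s.
vₓ = 57.22 cos 35.5° = 46.59 m/s; v_y0 = 57.22 sin 35.5° = 33.23 m/s.
x = vₓ t ⇒ t = 196/46.59 = 4.207 s.
Height: y = v_y0 t − ½ g t² = 33.23 × 4.207 − 4.900 × 4.207² = 139.8 − 86.74 = 53.07 m.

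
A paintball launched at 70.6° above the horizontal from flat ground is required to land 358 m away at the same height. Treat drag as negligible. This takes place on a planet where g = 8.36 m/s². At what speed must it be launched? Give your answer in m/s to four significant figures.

From R = (v₀² / g) sin 2θ: v₀ = √(gR / sin 2θ).
v₀ = √(8.36 × 358 / sin 141.2°) = √(2993 / 0.6266) = √4776.4 = 69.11 m/s.

69.11 m/s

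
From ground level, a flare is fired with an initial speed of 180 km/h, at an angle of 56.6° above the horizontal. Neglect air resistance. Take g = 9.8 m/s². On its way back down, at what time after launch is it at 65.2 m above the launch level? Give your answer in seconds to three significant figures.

6.46 s

Convert: 180 km/h = 180/3.6 = 50.00 m/s.
Components: vₓ = 50.00 cos 56.6° = 27.52 m/s, v_y0 = 50.00 sin 56.6° = 41.74 m/s.
Require v_y0 t − ½ g t² = 65.2, i.e. 4.900 t² − 41.74 t + 65.2 = 0.
t = [41.74 ± √(41.74² − 2·9.80·65.2)] / 9.80 = (41.74 ± 21.55) / 9.80, so t = 2.060 s or t = 6.459 s.
The descending-branch root is 6.459 s.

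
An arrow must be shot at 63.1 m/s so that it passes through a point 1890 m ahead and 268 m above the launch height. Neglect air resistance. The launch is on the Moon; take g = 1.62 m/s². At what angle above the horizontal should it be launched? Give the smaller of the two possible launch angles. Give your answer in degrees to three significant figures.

36.2°

Trajectory: y = x tanθ − g x² (1 + tan²θ)/(2v₀²). With x = 1890, y = 268, v₀ = 63.1, g = 1.62:
726.7 tan²θ − 1890 tanθ + (994.7) = 0.
tanθ = [1890 ± √(1890² − 4 × 726.7 × (994.7))] / (2 × 726.7) = (1890 ± 825.1) / 1453, giving tanθ = 0.7327 or 1.868.
θ = 36.23° or 61.84°; the smaller is 36.23°.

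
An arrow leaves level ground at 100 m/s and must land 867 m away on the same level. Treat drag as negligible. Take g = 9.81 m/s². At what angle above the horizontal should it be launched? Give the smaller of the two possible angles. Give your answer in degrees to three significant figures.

29.1°

From R = (v₀²/g) sin 2θ: sin 2θ = 9.81 × 867 / 10000 = 0.8505.
2θ = 58.27° or 180° − 58.27° = 121.7°, so θ = 29.13° or 60.87°.
The smaller angle is 29.13°.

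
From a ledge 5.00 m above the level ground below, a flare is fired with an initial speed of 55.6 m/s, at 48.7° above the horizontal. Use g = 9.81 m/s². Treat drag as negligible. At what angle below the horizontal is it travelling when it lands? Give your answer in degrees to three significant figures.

Components: vₓ = 55.60 cos 48.7° = 36.70 m/s, v_y0 = 55.60 sin 48.7° = 41.77 m/s.
Vertical motion (up positive, ground at y = 0): 4.905 t² − (41.77) t − 5.00 = 0, so t = (41.77 + √(41.77² + 2·9.81·5.00)) / 9.81 = (41.77 + 42.93) / 9.81 = 8.634 s.
At impact: v_y = v_y0 − g t = −42.93 m/s; vₓ = 36.70 m/s.
Angle below horizontal: arctan(|v_y|/vₓ) = arctan(42.93/36.70) = 49.48°.

49.5°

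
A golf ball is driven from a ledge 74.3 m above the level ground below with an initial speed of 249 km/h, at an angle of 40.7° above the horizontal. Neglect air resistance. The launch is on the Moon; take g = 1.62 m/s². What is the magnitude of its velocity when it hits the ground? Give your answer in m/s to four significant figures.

70.89 m/s

Convert: 249 km/h = 249/3.6 = 69.17 m/s.
Horizontal component vₓ = 69.17 cos 40.7° = 52.44 m/s; vertical v_y0 = 69.17 sin 40.7° = 45.10 m/s.
With up positive and y = 0 at the ground: y(t) = 74.3 + (45.10) t − 0.8100 t². Setting y = 0 and taking the positive root: t = [45.10 + √(45.10² + 2·1.62·74.3)] / 1.62 = (45.10 + 47.70) / 1.62 = 57.28 s.
Vertical velocity at impact: v_y = v_y0 − g t = 45.10 − 1.62 × 57.28 = −47.70 m/s.
Speed: |v| = √(vₓ² + v_y²) = √(52.44² + 47.70²) = 70.89 m/s.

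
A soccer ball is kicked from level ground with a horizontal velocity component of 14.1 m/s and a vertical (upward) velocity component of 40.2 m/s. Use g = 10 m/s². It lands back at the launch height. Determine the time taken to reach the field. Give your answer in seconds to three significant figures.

8.04 s

It returns to y = 0 when t = 2 v_y0 / g = 2(40.20)/10.0 = 8.040 s.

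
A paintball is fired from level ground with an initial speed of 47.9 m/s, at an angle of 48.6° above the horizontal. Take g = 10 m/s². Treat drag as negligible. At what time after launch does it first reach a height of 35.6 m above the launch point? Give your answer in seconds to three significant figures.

vₓ = 47.90 cos 48.6° = 31.68 m/s; v_y0 = 47.90 sin 48.6° = 35.93 m/s.
Height y(t) = 35.93 t − 5.000 t² = 35.6 gives 5.000 t² − 35.93 t + 35.6 = 0.
Quadratic formula: t = (35.93 ± √578.99) / 10.0 = (35.93 ± 24.06) / 10.0 → t = 1.187 s or 5.999 s.
The first (ascending) time is 1.187 s.

1.19 s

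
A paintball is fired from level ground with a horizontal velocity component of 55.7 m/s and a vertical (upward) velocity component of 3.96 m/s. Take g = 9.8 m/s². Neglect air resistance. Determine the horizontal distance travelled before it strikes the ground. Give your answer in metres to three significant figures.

Flight time T = 2 v_y0 / g = 0.8082 s.
Range: R = vₓ T = 55.70 × 0.8082 = 45.01 m.

45.0 m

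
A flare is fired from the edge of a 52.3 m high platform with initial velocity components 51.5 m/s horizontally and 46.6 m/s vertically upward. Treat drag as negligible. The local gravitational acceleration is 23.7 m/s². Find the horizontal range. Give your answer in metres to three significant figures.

With up positive and y = 0 at the ground: y(t) = 52.3 + (46.60) t − 11.85 t². Setting y = 0 and taking the positive root: t = [46.60 + √(46.60² + 2·23.7·52.3)] / 23.7 = (46.60 + 68.20) / 23.7 = 4.844 s.
Horizontal distance: R = vₓ t = 51.50 × 4.844 = 249.4 m.

249 m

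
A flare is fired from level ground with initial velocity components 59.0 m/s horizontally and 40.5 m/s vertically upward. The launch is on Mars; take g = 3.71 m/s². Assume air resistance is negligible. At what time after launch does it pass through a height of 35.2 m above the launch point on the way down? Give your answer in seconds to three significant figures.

20.9 s

Set y = v_y0 t − ½ g t² = 35.2: 1.855 t² − 40.50 t + 35.2 = 0.
Quadratic formula: t = (40.50 ± √1379.1) / 3.71 = (40.50 ± 37.14) / 3.71 → t = 0.9068 s or 20.93 s.
The descending-branch root is 20.93 s.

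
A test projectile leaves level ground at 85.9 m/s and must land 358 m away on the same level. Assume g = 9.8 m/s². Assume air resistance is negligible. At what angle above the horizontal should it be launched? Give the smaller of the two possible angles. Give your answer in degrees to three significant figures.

14.2°

R = v₀² sin 2θ / g gives sin 2θ = gR/v₀² = 9.80·358/85.9² = 0.4755.
2θ = 28.39° or 180° − 28.39° = 151.6°, so θ = 14.19° or 75.81°.
The smaller angle is 14.19°.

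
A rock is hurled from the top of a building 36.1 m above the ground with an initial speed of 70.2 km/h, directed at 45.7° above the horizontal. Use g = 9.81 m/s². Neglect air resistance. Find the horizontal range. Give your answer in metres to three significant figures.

Convert: 70.2 km/h = 70.2/3.6 = 19.50 m/s.
vₓ = 19.50 cos 45.7° = 13.62 m/s; v_y0 = 19.50 sin 45.7° = 13.96 m/s.
With up positive and y = 0 at the ground: y(t) = 36.1 + (13.96) t − 4.905 t². Setting y = 0 and taking the positive root: t = [13.96 + √(13.96² + 2·9.81·36.1)] / 9.81 = (13.96 + 30.05) / 9.81 = 4.486 s.
Horizontal distance: R = vₓ t = 13.62 × 4.486 = 61.09 m.

61.1 m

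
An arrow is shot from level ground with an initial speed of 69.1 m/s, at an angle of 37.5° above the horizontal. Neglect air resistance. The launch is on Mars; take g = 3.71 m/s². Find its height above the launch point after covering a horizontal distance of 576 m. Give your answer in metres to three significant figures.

237 m

Resolve: vₓ = 69.10 cos 37.5° = 54.82 m/s and v_y0 = 69.10 sin 37.5° = 42.07 m/s.
At x = 576 m, t = x/vₓ = 576/54.82 = 10.51 s.
Height: y = v_y0 t − ½ g t² = 42.07 × 10.51 − 1.855 × 10.51² = 442.0 − 204.8 = 237.2 m.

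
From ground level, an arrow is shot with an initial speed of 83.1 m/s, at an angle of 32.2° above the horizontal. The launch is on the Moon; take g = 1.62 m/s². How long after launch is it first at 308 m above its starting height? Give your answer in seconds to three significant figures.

8.18 s

Resolve: vₓ = 83.10 cos 32.2° = 70.32 m/s and v_y0 = 83.10 sin 32.2° = 44.28 m/s.
Require v_y0 t − ½ g t² = 308, i.e. 0.8100 t² − 44.28 t + 308 = 0.
Quadratic formula: t = (44.28 ± √962.98) / 1.62 = (44.28 ± 31.03) / 1.62 → t = 8.179 s or 46.49 s.
The first (ascending) time is 8.179 s.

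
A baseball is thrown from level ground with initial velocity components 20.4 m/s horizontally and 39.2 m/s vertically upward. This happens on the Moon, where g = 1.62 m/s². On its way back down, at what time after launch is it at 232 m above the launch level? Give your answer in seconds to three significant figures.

41.5 s

Height y(t) = 39.20 t − 0.8100 t² = 232 gives 0.8100 t² − 39.20 t + 232 = 0.
Quadratic formula: t = (39.20 ± √784.96) / 1.62 = (39.20 ± 28.02) / 1.62 → t = 6.903 s or 41.49 s.
The descending-branch root is 41.49 s.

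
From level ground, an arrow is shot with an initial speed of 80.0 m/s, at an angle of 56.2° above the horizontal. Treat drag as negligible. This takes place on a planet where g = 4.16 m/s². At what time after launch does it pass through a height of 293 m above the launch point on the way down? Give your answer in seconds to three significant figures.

Components: vₓ = 80.00 cos 56.2° = 44.50 m/s, v_y0 = 80.00 sin 56.2° = 66.48 m/s.
Require v_y0 t − ½ g t² = 293, i.e. 2.080 t² − 66.48 t + 293 = 0.
Quadratic formula: t = (66.48 ± √1981.7) / 4.16 = (66.48 ± 44.52) / 4.16 → t = 5.280 s or 26.68 s.
The descending-branch root is 26.68 s.

26.7 s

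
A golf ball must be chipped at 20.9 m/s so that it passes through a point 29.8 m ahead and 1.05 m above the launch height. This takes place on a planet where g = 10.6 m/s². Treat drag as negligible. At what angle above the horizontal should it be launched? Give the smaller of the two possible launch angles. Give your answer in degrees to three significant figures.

Trajectory: y = x tanθ − g x² (1 + tan²θ)/(2v₀²). With x = 29.8, y = 1.05, v₀ = 20.9, g = 10.6:
10.77 tan²θ − 29.8 tanθ + (11.82) = 0.
tanθ = [29.8 ± √(29.8² − 4 × 10.77 × (11.82))] / (2 × 10.77) = (29.8 ± 19.45) / 21.55, giving tanθ = 0.4802 or 2.285.
θ = 25.65° or 66.37°; the smaller is 25.65°.

25.6°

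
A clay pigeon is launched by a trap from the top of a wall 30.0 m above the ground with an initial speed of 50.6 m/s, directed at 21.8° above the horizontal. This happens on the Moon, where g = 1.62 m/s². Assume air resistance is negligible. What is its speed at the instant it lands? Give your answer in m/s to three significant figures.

Components: vₓ = 50.60 cos 21.8° = 46.98 m/s, v_y0 = 50.60 sin 21.8° = 18.79 m/s.
Vertical motion (up positive, ground at y = 0): 0.8100 t² − (18.79) t − 30.0 = 0, so t = (18.79 + √(18.79² + 2·1.62·30.0)) / 1.62 = (18.79 + 21.22) / 1.62 = 24.70 s.
Vertical velocity at impact: v_y = v_y0 − g t = 18.79 − 1.62 × 24.70 = −21.22 m/s.
Speed: |v| = √(vₓ² + v_y²) = √(46.98² + 21.22²) = 51.55 m/s.

51.6 m/s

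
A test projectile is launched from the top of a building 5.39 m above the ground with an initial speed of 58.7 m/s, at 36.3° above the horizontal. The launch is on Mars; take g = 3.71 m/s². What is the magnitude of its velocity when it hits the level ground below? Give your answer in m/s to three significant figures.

59.0 m/s

Horizontal component vₓ = 58.70 cos 36.3° = 47.31 m/s; vertical v_y0 = 58.70 sin 36.3° = 34.75 m/s.
Vertical motion (up positive, ground at y = 0): 1.855 t² − (34.75) t − 5.39 = 0, so t = (34.75 + √(34.75² + 2·3.71·5.39)) / 3.71 = (34.75 + 35.32) / 3.71 = 18.89 s.
Vertical velocity at impact: v_y = v_y0 − g t = 34.75 − 3.71 × 18.89 = −35.32 m/s.
Speed: |v| = √(vₓ² + v_y²) = √(47.31² + 35.32²) = 59.04 m/s.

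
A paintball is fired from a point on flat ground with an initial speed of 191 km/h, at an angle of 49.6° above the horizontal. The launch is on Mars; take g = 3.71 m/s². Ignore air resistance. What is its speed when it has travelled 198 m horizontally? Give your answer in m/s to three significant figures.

39.3 m/s

Convert: 191 km/h = 191/3.6 = 53.06 m/s.
Resolve: vₓ = 53.06 cos 49.6° = 34.39 m/s and v_y0 = 53.06 sin 49.6° = 40.40 m/s.
Time to reach x = 198 m: t = x/vₓ = 198/34.39 = 5.758 s.
Vertical velocity there: v_y = v_y0 − g t = 40.40 − 3.71 × 5.758 = 19.04 m/s.
Speed: √(vₓ² + v_y²) = √(34.39² + 19.04²) = 39.31 m/s.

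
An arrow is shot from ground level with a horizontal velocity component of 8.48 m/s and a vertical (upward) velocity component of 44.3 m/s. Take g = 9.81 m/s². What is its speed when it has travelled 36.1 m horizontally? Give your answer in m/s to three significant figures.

8.85 m/s

Time to reach x = 36.1 m: t = x/vₓ = 36.1/8.480 = 4.257 s.
Vertical velocity there: v_y = v_y0 − g t = 44.30 − 9.81 × 4.257 = 2.538 m/s.
Speed: √(vₓ² + v_y²) = √(8.480² + 2.538²) = 8.852 m/s.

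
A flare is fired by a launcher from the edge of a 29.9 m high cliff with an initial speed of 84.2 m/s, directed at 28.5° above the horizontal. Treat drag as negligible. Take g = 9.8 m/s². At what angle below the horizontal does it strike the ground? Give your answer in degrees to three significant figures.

Horizontal component vₓ = 84.20 cos 28.5° = 74.00 m/s; vertical v_y0 = 84.20 sin 28.5° = 40.18 m/s.
With up positive and y = 0 at the ground: y(t) = 29.9 + (40.18) t − 4.900 t². Setting y = 0 and taking the positive root: t = [40.18 + √(40.18² + 2·9.80·29.9)] / 9.80 = (40.18 + 46.91) / 9.80 = 8.886 s.
At impact: v_y = v_y0 − g t = −46.91 m/s; vₓ = 74.00 m/s.
Angle below horizontal: arctan(|v_y|/vₓ) = arctan(46.91/74.00) = 32.37°.

32.4°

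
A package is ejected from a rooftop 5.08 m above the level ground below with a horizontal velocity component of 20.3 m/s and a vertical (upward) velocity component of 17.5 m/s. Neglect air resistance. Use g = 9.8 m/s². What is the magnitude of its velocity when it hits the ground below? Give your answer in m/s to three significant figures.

Vertical motion (up positive, ground at y = 0): 4.900 t² − (17.50) t − 5.08 = 0, so t = (17.50 + √(17.50² + 2·9.80·5.08)) / 9.80 = (17.50 + 20.14) / 9.80 = 3.841 s.
Vertical velocity at impact: v_y = v_y0 − g t = 17.50 − 9.80 × 3.841 = −20.14 m/s.
Speed: |v| = √(vₓ² + v_y²) = √(20.30² + 20.14²) = 28.60 m/s.

28.6 m/s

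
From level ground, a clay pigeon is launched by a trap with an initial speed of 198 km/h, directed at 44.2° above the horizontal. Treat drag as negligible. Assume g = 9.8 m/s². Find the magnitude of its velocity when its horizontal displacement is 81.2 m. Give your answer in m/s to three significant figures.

43.4 m/s

Convert: 198 km/h = 198/3.6 = 55.00 m/s.
Components: vₓ = 55.00 cos 44.2° = 39.43 m/s, v_y0 = 55.00 sin 44.2° = 38.34 m/s.
x = vₓ t ⇒ t = 81.2/39.43 = 2.059 s.
Vertical velocity there: v_y = v_y0 − g t = 38.34 − 9.80 × 2.059 = 18.16 m/s.
Speed: √(vₓ² + v_y²) = √(39.43² + 18.16²) = 43.41 m/s.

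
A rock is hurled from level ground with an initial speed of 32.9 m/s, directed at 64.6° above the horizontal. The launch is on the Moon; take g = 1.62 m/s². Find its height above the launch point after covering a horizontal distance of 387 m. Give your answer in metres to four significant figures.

Resolve: vₓ = 32.90 cos 64.6° = 14.11 m/s and v_y0 = 32.90 sin 64.6° = 29.72 m/s.
Time to reach x = 387 m: t = x/vₓ = 387/14.11 = 27.42 s.
Height: y = v_y0 t − ½ g t² = 29.72 × 27.42 − 0.8100 × 27.42² = 815.0 − 609.2 = 205.9 m.

205.9 m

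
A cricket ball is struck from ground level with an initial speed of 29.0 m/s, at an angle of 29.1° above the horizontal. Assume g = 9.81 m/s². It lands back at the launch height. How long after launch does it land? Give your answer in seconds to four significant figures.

vₓ = 29.00 cos 29.1° = 25.34 m/s; v_y0 = 29.00 sin 29.1° = 14.10 m/s.
Landing at launch height ⇒ T = 2 v_y0 / g = 2 × 14.10 / 9.81 = 2.875 s.

2.875 s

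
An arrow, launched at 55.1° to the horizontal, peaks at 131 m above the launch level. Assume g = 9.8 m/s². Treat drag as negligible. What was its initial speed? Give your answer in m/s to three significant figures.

At the peak v_y = 0, so v_y0 = √(2gH) = √(2 × 9.80 × 131) = 50.67 m/s.
v_y0 = v₀ sin θ ⇒ v₀ = 50.67 / sin 55.1° = 61.78 m/s.

61.8 m/s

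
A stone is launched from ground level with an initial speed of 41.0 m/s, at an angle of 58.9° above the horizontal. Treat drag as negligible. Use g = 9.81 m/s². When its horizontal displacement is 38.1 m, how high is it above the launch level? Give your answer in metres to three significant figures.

47.3 m

Resolve: vₓ = 41.00 cos 58.9° = 21.18 m/s and v_y0 = 41.00 sin 58.9° = 35.11 m/s.
x = vₓ t ⇒ t = 38.1/21.18 = 1.799 s.
Height: y = v_y0 t − ½ g t² = 35.11 × 1.799 − 4.905 × 1.799² = 63.16 − 15.88 = 47.28 m.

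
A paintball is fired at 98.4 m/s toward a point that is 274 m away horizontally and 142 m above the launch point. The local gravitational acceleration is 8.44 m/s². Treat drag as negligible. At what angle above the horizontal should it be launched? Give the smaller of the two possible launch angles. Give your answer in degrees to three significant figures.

34.8°

Trajectory: y = x tanθ − g x² (1 + tan²θ)/(2v₀²). With x = 274, y = 142, v₀ = 98.4, g = 8.44:
32.72 tan²θ − 274 tanθ + (174.7) = 0.
tanθ = [274 ± √(274² − 4 × 32.72 × (174.7))] / (2 × 32.72) = (274 ± 228.5) / 65.44, giving tanθ = 0.6954 or 7.678.
θ = 34.82° or 82.58°; the smaller is 34.82°.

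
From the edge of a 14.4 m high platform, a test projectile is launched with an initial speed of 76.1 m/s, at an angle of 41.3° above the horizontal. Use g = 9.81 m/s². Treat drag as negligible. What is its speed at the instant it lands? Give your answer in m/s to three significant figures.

Horizontal component vₓ = 76.10 cos 41.3° = 57.17 m/s; vertical v_y0 = 76.10 sin 41.3° = 50.23 m/s.
With up positive and y = 0 at the ground: y(t) = 14.4 + (50.23) t − 4.905 t². Setting y = 0 and taking the positive root: t = [50.23 + √(50.23² + 2·9.81·14.4)] / 9.81 = (50.23 + 52.96) / 9.81 = 10.52 s.
Vertical velocity at impact: v_y = v_y0 − g t = 50.23 − 9.81 × 10.52 = −52.96 m/s.
Speed: |v| = √(vₓ² + v_y²) = √(57.17² + 52.96²) = 77.93 m/s.

77.9 m/s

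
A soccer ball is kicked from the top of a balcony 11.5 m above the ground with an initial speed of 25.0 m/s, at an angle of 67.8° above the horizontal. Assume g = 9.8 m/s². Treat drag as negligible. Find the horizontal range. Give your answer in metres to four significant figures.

Resolve: vₓ = 25.00 cos 67.8° = 9.446 m/s and v_y0 = 25.00 sin 67.8° = 23.15 m/s.
With up positive and y = 0 at the ground: y(t) = 11.5 + (23.15) t − 4.900 t². Setting y = 0 and taking the positive root: t = [23.15 + √(23.15² + 2·9.80·11.5)] / 9.80 = (23.15 + 27.59) / 9.80 = 5.177 s.
Horizontal distance: R = vₓ t = 9.446 × 5.177 = 48.90 m.

48.90 m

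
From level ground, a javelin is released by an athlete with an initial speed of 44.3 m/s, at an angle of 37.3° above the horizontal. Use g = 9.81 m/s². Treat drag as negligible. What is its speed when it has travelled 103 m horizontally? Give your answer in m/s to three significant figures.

Components: vₓ = 44.30 cos 37.3° = 35.24 m/s, v_y0 = 44.30 sin 37.3° = 26.85 m/s.
At x = 103 m, t = x/vₓ = 103/35.24 = 2.923 s.
Vertical velocity there: v_y = v_y0 − g t = 26.85 − 9.81 × 2.923 = −1.828 m/s.
Speed: √(vₓ² + v_y²) = √(35.24² + 1.828²) = 35.29 m/s.

35.3 m/s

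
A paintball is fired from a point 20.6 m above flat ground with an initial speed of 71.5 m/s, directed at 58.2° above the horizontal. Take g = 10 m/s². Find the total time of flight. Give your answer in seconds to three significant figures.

Horizontal component vₓ = 71.50 cos 58.2° = 37.68 m/s; vertical v_y0 = 71.50 sin 58.2° = 60.77 m/s.
Vertical motion (up positive, ground at y = 0): 5.000 t² − (60.77) t − 20.6 = 0, so t = (60.77 + √(60.77² + 2·10.0·20.6)) / 10.0 = (60.77 + 64.07) / 10.0 = 12.48 s.

12.5 s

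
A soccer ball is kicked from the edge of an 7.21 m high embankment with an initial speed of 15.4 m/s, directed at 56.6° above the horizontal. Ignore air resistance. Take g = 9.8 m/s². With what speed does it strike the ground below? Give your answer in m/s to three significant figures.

Components: vₓ = 15.40 cos 56.6° = 8.477 m/s, v_y0 = 15.40 sin 56.6° = 12.86 m/s.
The projectile lands when y = 7.21 + (12.86) t − ½·9.80·t² = 0. Positive root: t = (12.86 + √(12.86² + 2·9.80·7.21)) / 9.80 = (12.86 + 17.51) / 9.80 = 3.099 s.
Vertical velocity at impact: v_y = v_y0 − g t = 12.86 − 9.80 × 3.099 = −17.51 m/s.
Speed: |v| = √(vₓ² + v_y²) = √(8.477² + 17.51²) = 19.45 m/s.

19.5 m/s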